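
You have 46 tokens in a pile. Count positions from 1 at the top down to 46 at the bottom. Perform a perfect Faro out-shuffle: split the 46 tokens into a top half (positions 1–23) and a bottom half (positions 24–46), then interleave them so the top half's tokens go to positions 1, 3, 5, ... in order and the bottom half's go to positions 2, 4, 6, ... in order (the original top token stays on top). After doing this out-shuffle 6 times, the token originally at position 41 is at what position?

41

Track the token's position through each out-shuffle:
41 → 36 → 26 → 6 → 11 → 21 → 41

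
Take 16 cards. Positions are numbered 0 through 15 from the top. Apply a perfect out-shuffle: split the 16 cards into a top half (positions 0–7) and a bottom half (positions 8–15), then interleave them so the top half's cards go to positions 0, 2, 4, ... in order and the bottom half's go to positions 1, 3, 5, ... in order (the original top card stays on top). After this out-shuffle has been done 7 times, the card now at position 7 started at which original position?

Work backwards from position 7, undoing one out-shuffle at a time:
7 ← 11 ← 13 ← 14 ← 7 ← 11 ← 13 ← 14
So the card now at position 7 started at position 14.

14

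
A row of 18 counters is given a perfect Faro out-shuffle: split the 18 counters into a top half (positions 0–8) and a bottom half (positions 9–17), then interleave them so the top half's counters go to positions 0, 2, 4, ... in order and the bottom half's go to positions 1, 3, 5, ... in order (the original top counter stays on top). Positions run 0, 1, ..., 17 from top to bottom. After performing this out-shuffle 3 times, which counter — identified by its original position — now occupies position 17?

17

Work backwards from position 17, undoing one out-shuffle at a time:
17 ← 17 ← 17 ← 17
So the counter now at position 17 started at position 17.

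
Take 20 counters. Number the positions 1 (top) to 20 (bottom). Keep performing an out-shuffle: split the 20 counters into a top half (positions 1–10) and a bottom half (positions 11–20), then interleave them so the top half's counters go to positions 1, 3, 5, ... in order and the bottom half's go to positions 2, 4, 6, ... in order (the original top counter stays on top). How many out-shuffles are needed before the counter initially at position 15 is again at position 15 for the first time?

18

Follow position 15 under repeated out-shuffles:
15 → 10 → 19 → 18 → 16 → 12 → 4 → 7 → 13 → 6 → 11 → 2 → 3 → 5 → 9 → 17 → 14 → 8 → 15
It first returns after 18 out-shuffles.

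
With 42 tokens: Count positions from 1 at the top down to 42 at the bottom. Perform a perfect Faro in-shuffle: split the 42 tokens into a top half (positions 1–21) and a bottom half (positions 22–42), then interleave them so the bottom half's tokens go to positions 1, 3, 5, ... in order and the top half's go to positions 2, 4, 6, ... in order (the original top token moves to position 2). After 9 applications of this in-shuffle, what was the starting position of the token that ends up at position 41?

22

Work backwards from position 41, undoing one in-shuffle at a time:
41 ← 42 ← 21 ← 32 ← 16 ← 8 ← 4 ← 2 ← 1 ← 22
So the token now at position 41 started at position 22.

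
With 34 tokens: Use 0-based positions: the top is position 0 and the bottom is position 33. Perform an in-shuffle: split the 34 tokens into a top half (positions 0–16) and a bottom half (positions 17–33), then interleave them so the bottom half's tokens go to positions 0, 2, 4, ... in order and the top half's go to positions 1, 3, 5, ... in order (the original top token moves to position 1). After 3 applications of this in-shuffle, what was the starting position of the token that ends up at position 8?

22

Work backwards from position 8, undoing one in-shuffle at a time:
8 ← 21 ← 10 ← 22
So the token now at position 8 started at position 22.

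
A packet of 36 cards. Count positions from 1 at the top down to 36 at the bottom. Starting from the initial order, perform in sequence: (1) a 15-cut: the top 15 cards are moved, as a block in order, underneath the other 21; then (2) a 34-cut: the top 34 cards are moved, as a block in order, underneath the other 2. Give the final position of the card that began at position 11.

34

Track the card from position 11 forward through each operation:
  after op 1 (cut 15): 11 → 32
  after op 2 (cut 34): 32 → 34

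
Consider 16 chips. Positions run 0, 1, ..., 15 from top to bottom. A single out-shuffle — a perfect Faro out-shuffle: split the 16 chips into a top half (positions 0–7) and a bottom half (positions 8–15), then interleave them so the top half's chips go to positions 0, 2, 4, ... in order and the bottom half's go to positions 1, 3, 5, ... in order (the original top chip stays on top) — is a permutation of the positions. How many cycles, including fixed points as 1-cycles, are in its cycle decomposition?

6

Trace each unvisited position around until it returns:
(0) (1 2 4 8) (3 6 12 9) (5 10) (7 14 13 11) (15)
6 cycles in total.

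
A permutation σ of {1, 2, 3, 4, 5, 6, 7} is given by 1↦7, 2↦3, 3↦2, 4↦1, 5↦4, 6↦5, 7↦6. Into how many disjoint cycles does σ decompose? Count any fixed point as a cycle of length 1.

2

Cycle decomposition: (1 7 6 5 4) (2 3).
2 cycles.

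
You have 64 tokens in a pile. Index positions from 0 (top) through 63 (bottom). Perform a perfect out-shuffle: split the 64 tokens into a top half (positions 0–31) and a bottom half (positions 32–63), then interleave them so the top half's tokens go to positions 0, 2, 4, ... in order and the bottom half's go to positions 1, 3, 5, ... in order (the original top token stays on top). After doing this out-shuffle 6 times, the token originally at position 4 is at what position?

Track the token's position through each out-shuffle:
4 → 8 → 16 → 32 → 1 → 2 → 4

4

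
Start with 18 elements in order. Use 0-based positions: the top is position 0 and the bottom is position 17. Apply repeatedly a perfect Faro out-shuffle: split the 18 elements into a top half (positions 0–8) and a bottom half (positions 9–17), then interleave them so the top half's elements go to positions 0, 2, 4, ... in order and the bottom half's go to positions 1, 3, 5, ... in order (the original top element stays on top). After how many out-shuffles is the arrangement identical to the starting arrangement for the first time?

8

The out-shuffle permutes the 18 positions with cycle lengths [1, 1, 8, 8].
Every element is home exactly when every cycle has completed a whole number of laps, i.e. after lcm(1, 8) = 8 out-shuffles.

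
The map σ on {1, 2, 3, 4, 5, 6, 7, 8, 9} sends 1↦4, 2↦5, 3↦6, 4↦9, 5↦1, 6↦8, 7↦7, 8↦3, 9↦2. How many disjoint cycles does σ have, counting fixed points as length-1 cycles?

Cycle decomposition: (1 4 9 2 5) (3 6 8) (7).
3 cycles.

3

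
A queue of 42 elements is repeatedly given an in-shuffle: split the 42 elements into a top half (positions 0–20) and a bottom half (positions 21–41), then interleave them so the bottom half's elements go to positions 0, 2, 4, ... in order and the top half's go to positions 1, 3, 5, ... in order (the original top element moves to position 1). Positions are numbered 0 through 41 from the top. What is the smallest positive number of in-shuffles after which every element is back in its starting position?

14

The in-shuffle permutes the 42 positions with cycle lengths [14, 14, 14].
Every element is home exactly when every cycle has completed a whole number of laps, i.e. after lcm(14) = 14 in-shuffles.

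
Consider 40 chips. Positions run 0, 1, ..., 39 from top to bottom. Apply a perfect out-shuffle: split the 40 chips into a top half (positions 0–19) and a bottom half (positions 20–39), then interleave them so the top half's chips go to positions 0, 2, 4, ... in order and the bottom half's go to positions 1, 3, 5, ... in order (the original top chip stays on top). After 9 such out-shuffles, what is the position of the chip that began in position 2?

Track the chip's position through each out-shuffle:
2 → 4 → 8 → 16 → 32 → 25 → 11 → 22 → 5 → 10

10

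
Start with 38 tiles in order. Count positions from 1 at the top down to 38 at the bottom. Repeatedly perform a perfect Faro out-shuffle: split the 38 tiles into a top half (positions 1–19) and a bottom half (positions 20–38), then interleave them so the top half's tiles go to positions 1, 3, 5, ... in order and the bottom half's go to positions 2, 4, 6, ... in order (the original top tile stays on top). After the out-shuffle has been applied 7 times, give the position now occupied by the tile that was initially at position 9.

Track the tile's position through each out-shuffle:
9 → 17 → 33 → 28 → 18 → 35 → 32 → 26

26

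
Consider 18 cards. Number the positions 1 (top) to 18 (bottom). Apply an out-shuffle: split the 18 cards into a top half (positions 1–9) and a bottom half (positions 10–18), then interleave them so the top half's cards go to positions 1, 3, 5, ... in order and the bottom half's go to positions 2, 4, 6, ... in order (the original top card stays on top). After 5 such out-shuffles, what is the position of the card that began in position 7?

Track the card's position through each out-shuffle:
7 → 13 → 8 → 15 → 12 → 6

6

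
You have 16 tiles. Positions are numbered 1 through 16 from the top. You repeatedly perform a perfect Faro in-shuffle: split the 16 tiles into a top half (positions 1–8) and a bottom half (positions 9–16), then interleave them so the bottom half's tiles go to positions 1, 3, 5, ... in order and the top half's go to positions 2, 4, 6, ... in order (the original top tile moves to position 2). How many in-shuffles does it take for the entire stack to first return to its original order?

8

The in-shuffle permutes the 16 positions with cycle lengths [8, 8].
Every tile is home exactly when every cycle has completed a whole number of laps, i.e. after lcm(8) = 8 in-shuffles.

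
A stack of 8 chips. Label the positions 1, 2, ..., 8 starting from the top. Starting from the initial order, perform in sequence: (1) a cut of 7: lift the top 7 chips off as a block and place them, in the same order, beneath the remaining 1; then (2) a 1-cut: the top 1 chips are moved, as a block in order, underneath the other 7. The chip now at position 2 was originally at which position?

Undo the operations in reverse order, starting from position 2:
  undo op 2 (cut 1): 2 ← 3
  undo op 1 (cut 7): 3 ← 2
So the chip at position 2 came from original position 2.

2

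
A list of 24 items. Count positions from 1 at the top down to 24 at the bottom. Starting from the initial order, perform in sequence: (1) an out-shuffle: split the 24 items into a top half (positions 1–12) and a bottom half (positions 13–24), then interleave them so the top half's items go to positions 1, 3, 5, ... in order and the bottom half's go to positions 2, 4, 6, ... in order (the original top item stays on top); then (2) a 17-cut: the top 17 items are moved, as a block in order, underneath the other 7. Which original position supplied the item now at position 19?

Undo the operations in reverse order, starting from position 19:
  undo op 2 (cut 17): 19 ← 12
  undo op 1 (out-shuffle, from bottom half): 12 ← 18
So the item at position 19 came from original position 18.

18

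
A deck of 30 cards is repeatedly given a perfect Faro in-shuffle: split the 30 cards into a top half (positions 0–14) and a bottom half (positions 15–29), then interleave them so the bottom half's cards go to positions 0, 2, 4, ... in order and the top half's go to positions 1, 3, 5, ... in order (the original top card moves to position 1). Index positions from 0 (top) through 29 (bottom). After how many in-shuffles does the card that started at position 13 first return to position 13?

Follow position 13 under repeated in-shuffles:
13 → 27 → 24 → 18 → 6 → 13
It first returns after 5 in-shuffles.

5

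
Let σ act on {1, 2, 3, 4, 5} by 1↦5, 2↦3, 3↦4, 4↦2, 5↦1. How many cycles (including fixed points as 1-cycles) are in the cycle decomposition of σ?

2

Cycle decomposition: (1 5) (2 3 4).
2 cycles.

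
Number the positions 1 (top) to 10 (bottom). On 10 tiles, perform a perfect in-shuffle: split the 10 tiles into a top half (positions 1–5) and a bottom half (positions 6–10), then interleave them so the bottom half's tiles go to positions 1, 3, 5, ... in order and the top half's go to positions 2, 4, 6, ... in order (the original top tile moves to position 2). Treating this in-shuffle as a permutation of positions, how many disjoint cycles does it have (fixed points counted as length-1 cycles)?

1

Trace each unvisited position around until it returns:
(1 2 4 8 5 10 9 7 3 6)
1 cycle in total.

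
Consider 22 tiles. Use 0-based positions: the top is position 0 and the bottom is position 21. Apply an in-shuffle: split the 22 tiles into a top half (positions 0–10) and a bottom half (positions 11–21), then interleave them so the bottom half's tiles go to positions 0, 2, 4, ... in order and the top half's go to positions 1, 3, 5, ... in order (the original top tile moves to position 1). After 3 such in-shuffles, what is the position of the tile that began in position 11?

Track the tile's position through each in-shuffle:
11 → 0 → 1 → 3

3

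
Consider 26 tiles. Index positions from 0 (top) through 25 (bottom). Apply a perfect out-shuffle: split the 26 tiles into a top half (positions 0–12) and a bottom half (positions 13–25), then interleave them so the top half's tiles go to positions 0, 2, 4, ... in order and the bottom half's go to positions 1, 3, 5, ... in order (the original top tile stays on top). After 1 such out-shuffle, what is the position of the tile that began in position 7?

Track the tile's position through each out-shuffle:
7 → 14

14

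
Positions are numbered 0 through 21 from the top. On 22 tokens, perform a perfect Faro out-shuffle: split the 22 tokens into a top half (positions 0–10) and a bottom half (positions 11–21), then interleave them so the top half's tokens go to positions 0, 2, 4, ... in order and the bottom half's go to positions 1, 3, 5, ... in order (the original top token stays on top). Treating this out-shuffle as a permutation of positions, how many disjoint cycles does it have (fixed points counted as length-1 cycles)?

Trace each unvisited position around until it returns:
(0) (1 2 4 8 16 11) (3 6 12) (5 10 20 19 17 13) (7 14) (9 18 15) (21)
7 cycles in total.

7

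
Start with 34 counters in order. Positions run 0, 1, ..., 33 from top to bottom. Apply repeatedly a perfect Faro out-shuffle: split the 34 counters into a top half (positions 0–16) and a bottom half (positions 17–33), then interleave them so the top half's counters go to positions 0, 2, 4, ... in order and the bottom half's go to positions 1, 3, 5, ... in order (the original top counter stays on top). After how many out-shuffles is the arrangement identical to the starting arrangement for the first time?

10

The out-shuffle permutes the 34 positions with cycle lengths [1, 1, 2, 10, 10, 10].
Every counter is home exactly when every cycle has completed a whole number of laps, i.e. after lcm(1, 2, 10) = 10 out-shuffles.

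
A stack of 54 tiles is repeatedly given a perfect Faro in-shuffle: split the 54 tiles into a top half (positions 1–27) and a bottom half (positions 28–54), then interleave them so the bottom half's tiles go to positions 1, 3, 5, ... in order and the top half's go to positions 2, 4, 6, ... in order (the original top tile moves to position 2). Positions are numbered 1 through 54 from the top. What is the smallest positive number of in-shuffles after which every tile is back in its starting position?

20

The in-shuffle permutes the 54 positions with cycle lengths [4, 10, 20, 20].
Every tile is home exactly when every cycle has completed a whole number of laps, i.e. after lcm(4, 10, 20) = 20 in-shuffles.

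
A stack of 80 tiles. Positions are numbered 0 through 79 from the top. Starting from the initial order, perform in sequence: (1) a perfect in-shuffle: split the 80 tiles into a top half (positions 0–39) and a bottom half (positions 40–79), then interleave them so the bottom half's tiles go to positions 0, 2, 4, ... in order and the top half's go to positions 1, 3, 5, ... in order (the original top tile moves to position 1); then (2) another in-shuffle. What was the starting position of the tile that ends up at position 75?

18

Undo the operations in reverse order, starting from position 75:
  undo op 2 (in-shuffle, from top half): 75 ← 37
  undo op 1 (in-shuffle, from top half): 37 ← 18
So the tile at position 75 came from original position 18.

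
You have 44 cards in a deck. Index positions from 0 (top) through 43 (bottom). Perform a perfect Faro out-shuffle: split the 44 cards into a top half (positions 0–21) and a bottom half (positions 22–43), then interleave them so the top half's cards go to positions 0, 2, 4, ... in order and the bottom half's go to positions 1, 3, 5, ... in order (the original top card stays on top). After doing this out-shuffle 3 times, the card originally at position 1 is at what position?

Track the card's position through each out-shuffle:
1 → 2 → 4 → 8

8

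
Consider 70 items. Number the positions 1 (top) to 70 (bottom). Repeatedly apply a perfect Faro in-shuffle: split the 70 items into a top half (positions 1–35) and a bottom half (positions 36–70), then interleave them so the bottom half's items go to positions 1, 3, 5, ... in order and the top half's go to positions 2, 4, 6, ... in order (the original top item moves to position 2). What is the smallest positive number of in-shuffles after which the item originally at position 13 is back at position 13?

35

Follow position 13 under repeated in-shuffles:
13 → 26 → 52 → 33 → 66 → 61 → 51 → 31 → ... → 13 (length 35)
It first returns after 35 in-shuffles.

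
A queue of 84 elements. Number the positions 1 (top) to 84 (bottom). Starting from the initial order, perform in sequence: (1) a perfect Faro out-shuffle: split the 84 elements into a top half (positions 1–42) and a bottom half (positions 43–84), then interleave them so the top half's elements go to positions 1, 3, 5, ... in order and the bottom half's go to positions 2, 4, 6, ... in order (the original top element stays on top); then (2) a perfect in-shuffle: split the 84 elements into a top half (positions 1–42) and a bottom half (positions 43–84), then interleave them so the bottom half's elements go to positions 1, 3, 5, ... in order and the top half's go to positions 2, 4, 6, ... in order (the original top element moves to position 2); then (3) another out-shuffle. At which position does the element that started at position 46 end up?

Track the element from position 46 forward through each operation:
  after op 1 (out-shuffle): 46 → 8
  after op 2 (in-shuffle): 8 → 16
  after op 3 (out-shuffle): 16 → 31

31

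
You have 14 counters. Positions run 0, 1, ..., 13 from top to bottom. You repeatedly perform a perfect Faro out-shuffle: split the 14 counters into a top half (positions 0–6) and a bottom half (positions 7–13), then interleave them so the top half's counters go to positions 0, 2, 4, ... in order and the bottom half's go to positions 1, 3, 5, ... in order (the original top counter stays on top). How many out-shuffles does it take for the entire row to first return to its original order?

The out-shuffle permutes the 14 positions with cycle lengths [1, 1, 12].
Every counter is home exactly when every cycle has completed a whole number of laps, i.e. after lcm(1, 12) = 12 out-shuffles.

12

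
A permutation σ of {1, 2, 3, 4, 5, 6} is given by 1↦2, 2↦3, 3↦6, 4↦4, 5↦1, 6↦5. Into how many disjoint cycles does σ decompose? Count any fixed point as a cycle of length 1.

Cycle decomposition: (1 2 3 6 5) (4).
2 cycles.

2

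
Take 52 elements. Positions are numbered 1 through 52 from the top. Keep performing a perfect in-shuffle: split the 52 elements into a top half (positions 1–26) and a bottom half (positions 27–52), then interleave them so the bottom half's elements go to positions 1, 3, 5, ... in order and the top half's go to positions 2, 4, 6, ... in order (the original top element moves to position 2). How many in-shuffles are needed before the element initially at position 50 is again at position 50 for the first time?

52

Follow position 50 under repeated in-shuffles:
50 → 47 → 41 → 29 → 5 → 10 → 20 → 40 → ... → 50 (length 52)
It first returns after 52 in-shuffles.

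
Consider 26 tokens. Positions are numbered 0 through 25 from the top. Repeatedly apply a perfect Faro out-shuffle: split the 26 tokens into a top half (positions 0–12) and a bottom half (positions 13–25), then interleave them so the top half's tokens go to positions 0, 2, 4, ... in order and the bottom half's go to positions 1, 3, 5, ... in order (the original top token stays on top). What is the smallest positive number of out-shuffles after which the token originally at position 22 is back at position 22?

20

Follow position 22 under repeated out-shuffles:
22 → 19 → 13 → 1 → 2 → 4 → 8 → 16 → 7 → 14 → 3 → 6 → 12 → 24 → 23 → 21 → 17 → 9 → 18 → 11 → 22
It first returns after 20 out-shuffles.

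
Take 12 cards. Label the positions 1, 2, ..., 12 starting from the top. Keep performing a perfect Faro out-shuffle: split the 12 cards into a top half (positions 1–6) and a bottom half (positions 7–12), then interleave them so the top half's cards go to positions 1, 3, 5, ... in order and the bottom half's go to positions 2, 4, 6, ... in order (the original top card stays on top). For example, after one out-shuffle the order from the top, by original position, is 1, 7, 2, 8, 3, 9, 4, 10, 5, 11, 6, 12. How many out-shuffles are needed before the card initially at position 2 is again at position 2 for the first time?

10

Follow position 2 under repeated out-shuffles:
2 → 3 → 5 → 9 → 6 → 11 → 10 → 8 → 4 → 7 → 2
It first returns after 10 out-shuffles.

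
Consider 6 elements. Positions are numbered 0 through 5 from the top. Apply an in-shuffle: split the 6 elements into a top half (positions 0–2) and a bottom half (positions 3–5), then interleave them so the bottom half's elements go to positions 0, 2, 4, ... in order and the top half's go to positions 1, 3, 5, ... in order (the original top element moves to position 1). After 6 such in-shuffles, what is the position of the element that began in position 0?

Track the element's position through each in-shuffle:
0 → 1 → 3 → 0 → 1 → 3 → 0

0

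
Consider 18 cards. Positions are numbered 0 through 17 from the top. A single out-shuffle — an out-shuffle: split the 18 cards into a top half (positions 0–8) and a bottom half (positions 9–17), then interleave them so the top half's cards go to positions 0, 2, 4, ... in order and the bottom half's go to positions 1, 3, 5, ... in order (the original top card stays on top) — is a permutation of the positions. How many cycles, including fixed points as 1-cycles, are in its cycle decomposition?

4

Trace each unvisited position around until it returns:
(0) (1 2 4 8 16 15 13 9) (3 6 12 7 14 11 5 10) (17)
4 cycles in total.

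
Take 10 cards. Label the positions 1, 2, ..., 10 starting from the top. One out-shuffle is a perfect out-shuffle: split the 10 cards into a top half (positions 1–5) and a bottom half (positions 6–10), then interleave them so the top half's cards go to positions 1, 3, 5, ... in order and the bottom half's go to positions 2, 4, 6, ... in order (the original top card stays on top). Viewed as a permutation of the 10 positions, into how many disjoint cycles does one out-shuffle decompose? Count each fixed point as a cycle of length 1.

4

Trace each unvisited position around until it returns:
(1) (2 3 5 9 8 6) (4 7) (10)
4 cycles in total.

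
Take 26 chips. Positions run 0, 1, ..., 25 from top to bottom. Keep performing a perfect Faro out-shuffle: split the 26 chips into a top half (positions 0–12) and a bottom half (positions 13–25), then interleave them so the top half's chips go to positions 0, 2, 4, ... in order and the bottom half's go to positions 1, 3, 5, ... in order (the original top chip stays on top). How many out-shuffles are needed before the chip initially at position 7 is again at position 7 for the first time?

Follow position 7 under repeated out-shuffles:
7 → 14 → 3 → 6 → 12 → 24 → 23 → 21 → 17 → 9 → 18 → 11 → 22 → 19 → 13 → 1 → 2 → 4 → 8 → 16 → 7
It first returns after 20 out-shuffles.

20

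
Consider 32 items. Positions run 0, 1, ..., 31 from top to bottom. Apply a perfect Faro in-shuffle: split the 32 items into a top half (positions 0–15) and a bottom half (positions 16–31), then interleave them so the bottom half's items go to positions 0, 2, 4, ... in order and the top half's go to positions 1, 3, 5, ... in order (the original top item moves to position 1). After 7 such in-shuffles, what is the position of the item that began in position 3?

16

Track the item's position through each in-shuffle:
3 → 7 → 15 → 31 → 30 → 28 → 24 → 16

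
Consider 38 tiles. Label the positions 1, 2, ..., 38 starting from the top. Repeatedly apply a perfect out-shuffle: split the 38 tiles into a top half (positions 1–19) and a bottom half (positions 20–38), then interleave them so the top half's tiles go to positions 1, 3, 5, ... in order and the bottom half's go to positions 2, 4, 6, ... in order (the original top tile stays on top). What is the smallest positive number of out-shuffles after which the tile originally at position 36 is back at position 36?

36

Follow position 36 under repeated out-shuffles:
36 → 34 → 30 → 22 → 6 → 11 → 21 → 4 → ... → 36 (length 36)
It first returns after 36 out-shuffles.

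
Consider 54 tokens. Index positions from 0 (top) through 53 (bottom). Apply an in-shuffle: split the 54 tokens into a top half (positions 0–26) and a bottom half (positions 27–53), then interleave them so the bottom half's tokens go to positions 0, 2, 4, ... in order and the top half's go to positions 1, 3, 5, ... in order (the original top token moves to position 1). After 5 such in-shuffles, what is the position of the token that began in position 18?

2

Track the token's position through each in-shuffle:
18 → 37 → 20 → 41 → 28 → 2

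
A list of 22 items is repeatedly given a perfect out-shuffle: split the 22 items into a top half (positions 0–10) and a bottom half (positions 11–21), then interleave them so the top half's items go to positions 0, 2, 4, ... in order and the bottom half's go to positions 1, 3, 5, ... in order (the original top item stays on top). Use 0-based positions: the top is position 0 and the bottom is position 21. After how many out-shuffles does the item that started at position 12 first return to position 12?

Follow position 12 under repeated out-shuffles:
12 → 3 → 6 → 12
It first returns after 3 out-shuffles.

3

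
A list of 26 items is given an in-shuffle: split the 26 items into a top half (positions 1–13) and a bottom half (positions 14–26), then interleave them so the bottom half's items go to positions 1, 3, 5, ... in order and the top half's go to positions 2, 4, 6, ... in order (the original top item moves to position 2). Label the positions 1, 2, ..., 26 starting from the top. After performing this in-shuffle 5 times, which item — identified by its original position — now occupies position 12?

24

Work backwards from position 12, undoing one in-shuffle at a time:
12 ← 6 ← 3 ← 15 ← 21 ← 24
So the item now at position 12 started at position 24.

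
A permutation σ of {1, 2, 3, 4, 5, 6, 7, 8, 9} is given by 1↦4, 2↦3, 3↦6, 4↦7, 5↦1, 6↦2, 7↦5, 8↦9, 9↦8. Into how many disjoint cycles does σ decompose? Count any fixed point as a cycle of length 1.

Cycle decomposition: (1 4 7 5) (2 3 6) (8 9).
3 cycles.

3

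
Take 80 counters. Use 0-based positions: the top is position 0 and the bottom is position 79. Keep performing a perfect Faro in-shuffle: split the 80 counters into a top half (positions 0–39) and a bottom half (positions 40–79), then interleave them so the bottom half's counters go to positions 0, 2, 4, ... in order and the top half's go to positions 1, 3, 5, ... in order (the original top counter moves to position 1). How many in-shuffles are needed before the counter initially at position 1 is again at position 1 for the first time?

Follow position 1 under repeated in-shuffles:
1 → 3 → 7 → 15 → 31 → 63 → 46 → 12 → ... → 1 (length 54)
It first returns after 54 in-shuffles.

54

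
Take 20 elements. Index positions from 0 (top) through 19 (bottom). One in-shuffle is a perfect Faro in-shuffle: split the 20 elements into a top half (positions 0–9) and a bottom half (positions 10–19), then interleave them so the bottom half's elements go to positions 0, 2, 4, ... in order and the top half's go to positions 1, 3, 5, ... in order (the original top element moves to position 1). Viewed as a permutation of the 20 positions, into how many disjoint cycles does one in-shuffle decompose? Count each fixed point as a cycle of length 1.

Trace each unvisited position around until it returns:
(0 1 3 7 15 10) (2 5 11) (4 9 19 18 16 12) (6 13) (8 17 14)
5 cycles in total.

5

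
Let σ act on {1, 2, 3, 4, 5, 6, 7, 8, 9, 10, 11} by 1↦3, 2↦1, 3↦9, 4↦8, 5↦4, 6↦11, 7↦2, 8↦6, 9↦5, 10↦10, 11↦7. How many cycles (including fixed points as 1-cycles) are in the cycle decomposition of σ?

Cycle decomposition: (1 3 9 5 4 8 6 11 7 2) (10).
2 cycles.

2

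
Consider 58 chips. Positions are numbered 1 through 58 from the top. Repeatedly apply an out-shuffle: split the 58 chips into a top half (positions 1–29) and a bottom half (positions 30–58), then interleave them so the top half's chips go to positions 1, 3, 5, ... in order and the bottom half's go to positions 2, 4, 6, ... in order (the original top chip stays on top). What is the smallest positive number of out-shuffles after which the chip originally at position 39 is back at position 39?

Follow position 39 under repeated out-shuffles:
39 → 20 → 39
It first returns after 2 out-shuffles.

2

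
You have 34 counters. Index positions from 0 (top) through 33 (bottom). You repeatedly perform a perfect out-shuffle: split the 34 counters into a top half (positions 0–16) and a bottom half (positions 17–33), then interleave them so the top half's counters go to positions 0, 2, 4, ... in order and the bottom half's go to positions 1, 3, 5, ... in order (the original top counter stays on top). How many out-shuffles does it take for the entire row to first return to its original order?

The out-shuffle permutes the 34 positions with cycle lengths [1, 1, 2, 10, 10, 10].
Every counter is home exactly when every cycle has completed a whole number of laps, i.e. after lcm(1, 2, 10) = 10 out-shuffles.

10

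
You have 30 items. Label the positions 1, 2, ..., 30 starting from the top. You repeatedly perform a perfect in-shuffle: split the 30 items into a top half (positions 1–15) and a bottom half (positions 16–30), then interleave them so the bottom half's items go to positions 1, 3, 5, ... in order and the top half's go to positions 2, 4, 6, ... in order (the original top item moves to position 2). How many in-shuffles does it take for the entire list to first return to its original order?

The in-shuffle permutes the 30 positions with cycle lengths [5, 5, 5, 5, 5, 5].
Every item is home exactly when every cycle has completed a whole number of laps, i.e. after lcm(5) = 5 in-shuffles.

5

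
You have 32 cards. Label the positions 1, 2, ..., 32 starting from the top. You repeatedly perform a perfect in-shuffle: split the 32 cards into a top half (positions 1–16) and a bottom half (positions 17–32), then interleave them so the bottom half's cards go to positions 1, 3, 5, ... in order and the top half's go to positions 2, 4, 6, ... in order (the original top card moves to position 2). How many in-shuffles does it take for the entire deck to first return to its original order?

10

The in-shuffle permutes the 32 positions with cycle lengths [2, 10, 10, 10].
Every card is home exactly when every cycle has completed a whole number of laps, i.e. after lcm(2, 10) = 10 in-shuffles.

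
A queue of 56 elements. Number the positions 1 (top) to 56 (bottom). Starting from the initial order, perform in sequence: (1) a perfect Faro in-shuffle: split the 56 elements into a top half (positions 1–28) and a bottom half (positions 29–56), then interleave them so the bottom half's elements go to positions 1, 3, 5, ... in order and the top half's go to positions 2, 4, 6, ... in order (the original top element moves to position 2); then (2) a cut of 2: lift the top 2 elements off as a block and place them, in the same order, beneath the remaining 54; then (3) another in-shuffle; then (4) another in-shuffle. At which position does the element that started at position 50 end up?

Track the element from position 50 forward through each operation:
  after op 1 (in-shuffle): 50 → 43
  after op 2 (cut 2): 43 → 41
  after op 3 (in-shuffle): 41 → 25
  after op 4 (in-shuffle): 25 → 50

50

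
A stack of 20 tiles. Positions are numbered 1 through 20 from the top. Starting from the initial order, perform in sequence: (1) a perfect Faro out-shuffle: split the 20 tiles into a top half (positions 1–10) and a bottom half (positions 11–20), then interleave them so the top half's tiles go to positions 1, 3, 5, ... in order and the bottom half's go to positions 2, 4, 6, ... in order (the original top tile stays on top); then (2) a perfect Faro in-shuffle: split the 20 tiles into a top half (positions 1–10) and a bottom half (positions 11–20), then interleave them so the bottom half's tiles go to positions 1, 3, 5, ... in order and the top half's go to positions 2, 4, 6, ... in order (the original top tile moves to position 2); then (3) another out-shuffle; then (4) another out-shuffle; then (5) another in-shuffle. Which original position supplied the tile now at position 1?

9

Undo the operations in reverse order, starting from position 1:
  undo op 5 (in-shuffle, from bottom half): 1 ← 11
  undo op 4 (out-shuffle, from top half): 11 ← 6
  undo op 3 (out-shuffle, from bottom half): 6 ← 13
  undo op 2 (in-shuffle, from bottom half): 13 ← 17
  undo op 1 (out-shuffle, from top half): 17 ← 9
So the tile at position 1 came from original position 9.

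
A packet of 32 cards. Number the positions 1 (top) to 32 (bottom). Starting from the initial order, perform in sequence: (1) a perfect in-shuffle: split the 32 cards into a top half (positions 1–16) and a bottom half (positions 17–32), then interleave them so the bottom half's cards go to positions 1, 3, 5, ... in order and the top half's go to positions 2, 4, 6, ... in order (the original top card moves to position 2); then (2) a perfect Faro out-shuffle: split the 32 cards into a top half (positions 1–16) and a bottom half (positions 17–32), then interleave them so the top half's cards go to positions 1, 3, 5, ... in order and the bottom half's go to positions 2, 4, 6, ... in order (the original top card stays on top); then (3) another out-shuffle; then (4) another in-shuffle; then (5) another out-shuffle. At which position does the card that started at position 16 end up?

Track the card from position 16 forward through each operation:
  after op 1 (in-shuffle): 16 → 32
  after op 2 (out-shuffle): 32 → 32
  after op 3 (out-shuffle): 32 → 32
  after op 4 (in-shuffle): 32 → 31
  after op 5 (out-shuffle): 31 → 30

30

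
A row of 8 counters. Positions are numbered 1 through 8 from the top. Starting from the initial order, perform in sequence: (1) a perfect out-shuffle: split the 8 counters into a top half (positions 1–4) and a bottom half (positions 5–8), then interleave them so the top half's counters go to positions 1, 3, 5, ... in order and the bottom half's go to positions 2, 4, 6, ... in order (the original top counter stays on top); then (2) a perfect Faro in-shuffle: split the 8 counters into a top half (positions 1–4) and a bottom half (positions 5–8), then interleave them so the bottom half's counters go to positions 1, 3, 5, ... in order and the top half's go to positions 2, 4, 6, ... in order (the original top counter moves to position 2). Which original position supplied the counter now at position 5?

4

Undo the operations in reverse order, starting from position 5:
  undo op 2 (in-shuffle, from bottom half): 5 ← 7
  undo op 1 (out-shuffle, from top half): 7 ← 4
So the counter at position 5 came from original position 4.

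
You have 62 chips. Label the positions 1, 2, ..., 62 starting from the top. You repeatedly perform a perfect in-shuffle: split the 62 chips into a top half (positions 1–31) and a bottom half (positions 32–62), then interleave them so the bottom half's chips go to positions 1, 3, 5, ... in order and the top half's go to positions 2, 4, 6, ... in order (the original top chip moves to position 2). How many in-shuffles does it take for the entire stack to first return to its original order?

The in-shuffle permutes the 62 positions with cycle lengths [2, 3, 3, 6, 6, 6, 6, 6, 6, 6, 6, 6].
Every chip is home exactly when every cycle has completed a whole number of laps, i.e. after lcm(2, 3, 6) = 6 in-shuffles.

6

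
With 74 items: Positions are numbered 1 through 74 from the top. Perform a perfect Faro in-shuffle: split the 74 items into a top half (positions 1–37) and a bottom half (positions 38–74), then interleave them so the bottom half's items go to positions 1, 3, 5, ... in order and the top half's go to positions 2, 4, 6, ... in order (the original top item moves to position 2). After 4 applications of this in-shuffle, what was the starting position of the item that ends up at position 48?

3

Work backwards from position 48, undoing one in-shuffle at a time:
48 ← 24 ← 12 ← 6 ← 3
So the item now at position 48 started at position 3.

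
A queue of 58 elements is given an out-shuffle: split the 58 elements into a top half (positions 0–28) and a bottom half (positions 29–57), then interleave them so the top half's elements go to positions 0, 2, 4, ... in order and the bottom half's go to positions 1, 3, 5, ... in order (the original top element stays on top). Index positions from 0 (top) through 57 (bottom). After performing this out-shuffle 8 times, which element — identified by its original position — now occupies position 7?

43

Work backwards from position 7, undoing one out-shuffle at a time:
7 ← 32 ← 16 ← 8 ← 4 ← 2 ← 1 ← 29 ← 43
So the element now at position 7 started at position 43.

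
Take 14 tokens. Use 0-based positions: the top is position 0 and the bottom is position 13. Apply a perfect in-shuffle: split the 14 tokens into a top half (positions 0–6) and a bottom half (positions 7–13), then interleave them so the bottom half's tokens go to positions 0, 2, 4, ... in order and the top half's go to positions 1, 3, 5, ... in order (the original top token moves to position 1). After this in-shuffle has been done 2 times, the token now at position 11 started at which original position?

2

Work backwards from position 11, undoing one in-shuffle at a time:
11 ← 5 ← 2
So the token now at position 11 started at position 2.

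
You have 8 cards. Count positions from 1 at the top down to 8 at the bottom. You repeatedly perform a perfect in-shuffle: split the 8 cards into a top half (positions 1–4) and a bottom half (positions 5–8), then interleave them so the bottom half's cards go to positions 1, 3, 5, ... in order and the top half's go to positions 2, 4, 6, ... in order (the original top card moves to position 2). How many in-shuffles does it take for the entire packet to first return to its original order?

6

The in-shuffle permutes the 8 positions with cycle lengths [2, 6].
Every card is home exactly when every cycle has completed a whole number of laps, i.e. after lcm(2, 6) = 6 in-shuffles.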